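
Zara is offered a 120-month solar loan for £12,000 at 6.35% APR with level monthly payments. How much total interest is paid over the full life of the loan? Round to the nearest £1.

At 6.35% the monthly rate is 0.0052917, so the payment is 12,000 × 0.0052917 / (1 − 1.0052917^−120) = £135.34.
Total paid = 120 × £135.34 = £16,240.80; interest = £16,240.80 − £12,000 = £4,240.80.

£4,241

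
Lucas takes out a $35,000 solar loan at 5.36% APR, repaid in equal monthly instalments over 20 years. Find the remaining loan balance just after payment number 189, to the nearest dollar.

With monthly rate i = 5.36%/12 = 0.0044667, the balance after k of n payments is P · [(1+i)^n − (1+i)^k] / [(1+i)^n − 1].
(1+0.0044667)^240 = 2.91425138 and (1+0.0044667)^189 = 2.32174769, so the balance is 35,000 × (2.91425138 − 2.32174769) / (2.91425138 − 1) = $10,833.28.

$10,833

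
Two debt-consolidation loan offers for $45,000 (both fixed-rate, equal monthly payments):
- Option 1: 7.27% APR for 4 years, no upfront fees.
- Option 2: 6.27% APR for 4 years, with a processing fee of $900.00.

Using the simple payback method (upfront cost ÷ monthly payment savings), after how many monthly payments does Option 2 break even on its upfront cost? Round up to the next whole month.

Option 1: monthly rate = 7.27%/12 = 0.0060583; payment = 45,000 × 0.0060583 / (1 − (1+0.0060583)^−48) = $1,083.23.
Option 2: at 6.27% the monthly rate is 0.0052250, so the payment is 45,000 × 0.0052250 / (1 − 1.0052250^−48) = $1,062.41.
Monthly savings = $1,083.23 − $1,062.41 = $20.82.
Break-even = $900.00 / $20.82 = 43.23 → 44 months.

44 months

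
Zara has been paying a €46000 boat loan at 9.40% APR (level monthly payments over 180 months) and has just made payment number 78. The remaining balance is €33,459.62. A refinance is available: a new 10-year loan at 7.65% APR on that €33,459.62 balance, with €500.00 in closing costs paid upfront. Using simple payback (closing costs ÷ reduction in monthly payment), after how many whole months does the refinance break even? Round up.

Current payment = 46,000 × 9.4%/12 / (1 − (1+0.0078333)^−180) = €477.57.
Refinanced payment = 33,459.62 × 0.0063750 / (1 − (1+0.0063750)^−120) = €399.80.
Monthly savings = €477.57 − €399.80 = €77.77.
Break-even = €500.00 / €77.77 = 6.43 → 7 months.

7 months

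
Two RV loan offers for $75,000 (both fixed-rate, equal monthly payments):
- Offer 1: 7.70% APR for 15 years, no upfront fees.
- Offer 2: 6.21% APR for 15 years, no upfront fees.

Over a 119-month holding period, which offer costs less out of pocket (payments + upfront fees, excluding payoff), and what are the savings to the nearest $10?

Offer 2 by $7,420

Offer 1: monthly rate = 7.7%/12 = 0.0064167; payment = 75,000 × 0.0064167 / (1 − (1+0.0064167)^−180) = $703.81.
Offer 2: at 6.21% the monthly rate is 0.0051750, so the payment is 75,000 × 0.0051750 / (1 − 1.0051750^−180) = $641.43.
Over 119 months: Offer 1 costs 119 × $703.81 = $83,753.39; Offer 2 costs 119 × $641.43 = $76,330.17.
Offer 2 is cheaper by $83,753.39 − $76,330.17 = $7,423.22.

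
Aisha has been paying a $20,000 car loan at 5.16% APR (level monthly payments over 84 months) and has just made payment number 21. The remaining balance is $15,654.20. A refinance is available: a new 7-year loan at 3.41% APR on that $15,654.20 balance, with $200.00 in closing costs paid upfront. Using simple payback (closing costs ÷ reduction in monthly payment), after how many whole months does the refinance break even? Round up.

3 months

Current payment = 20,000 × 5.16%/12 / (1 − (1+0.0043000)^−84) = $284.18.
Refinanced payment = 15,654.20 × 0.0028417 / (1 − (1+0.0028417)^−84) = $209.75.
Monthly savings = $284.18 − $209.75 = $74.43.
Break-even = $200.00 / $74.43 = 2.69 → 3 months.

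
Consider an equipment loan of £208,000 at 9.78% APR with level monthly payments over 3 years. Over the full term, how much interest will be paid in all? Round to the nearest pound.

£32,844

At 9.78% the monthly rate is 0.0081500, so the payment is 208,000 × 0.0081500 / (1 − 1.0081500^−36) = £6,690.11.
Total paid = 36 × £6,690.11 = £240,843.96; interest = £240,843.96 − £208,000 = £32,843.96.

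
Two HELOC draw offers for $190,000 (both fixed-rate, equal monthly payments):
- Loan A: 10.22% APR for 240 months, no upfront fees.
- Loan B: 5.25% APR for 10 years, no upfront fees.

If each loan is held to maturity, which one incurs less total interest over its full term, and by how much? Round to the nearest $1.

Loan A: monthly rate = 10.22%/12 = 0.0085167; payment = 190,000 × 0.0085167 / (1 − (1+0.0085167)^−240) = $1,861.32.
Total interest on Loan A = 240 × $1,861.32 − $190,000 = $256,716.80.
Loan B: at 5.25% the monthly rate is 0.0043750, so the payment is 190,000 × 0.0043750 / (1 − 1.0043750^−120) = $2,038.54.
Total interest on Loan B = 120 × $2,038.54 − $190,000 = $54,624.80.
Loan B is lower by $202,092.00.

Loan B by $202,092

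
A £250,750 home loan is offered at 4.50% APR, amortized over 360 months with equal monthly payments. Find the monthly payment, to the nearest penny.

At 4.50% the monthly rate is 0.0037500, so the payment is 250,750 × 0.0037500 / (1 − 1.0037500^−360) = £1,270.51.

£1,270.51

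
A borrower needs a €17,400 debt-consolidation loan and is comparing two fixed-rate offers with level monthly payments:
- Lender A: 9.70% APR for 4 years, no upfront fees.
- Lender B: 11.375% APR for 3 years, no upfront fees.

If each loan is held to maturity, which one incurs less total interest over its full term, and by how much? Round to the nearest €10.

Lender A: monthly rate = 9.7%/12 = 0.0080833; payment = 17,400 × 0.0080833 / (1 − (1+0.0080833)^−48) = €438.81.
Total interest on Lender A = 48 × €438.81 − €17,400 = €3,662.88.
Lender B: at 11.375% the monthly rate is 0.0094792, so the payment is 17,400 × 0.0094792 / (1 − 1.0094792^−36) = €572.75.
Total interest on Lender B = 36 × €572.75 − €17,400 = €3,219.00.
Lender B is lower by €443.88.

Lender B by €440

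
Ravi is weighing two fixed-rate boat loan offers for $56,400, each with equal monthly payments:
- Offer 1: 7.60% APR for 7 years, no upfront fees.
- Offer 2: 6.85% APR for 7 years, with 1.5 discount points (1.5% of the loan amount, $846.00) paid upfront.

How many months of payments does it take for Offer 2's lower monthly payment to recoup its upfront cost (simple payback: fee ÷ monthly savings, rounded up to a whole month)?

41 months

Offer 1: monthly rate = 7.6%/12 = 0.0063333; payment = 56,400 × 0.0063333 / (1 − (1+0.0063333)^−84) = $867.86.
Offer 2: at 6.85% the monthly rate is 0.0057083, so the payment is 56,400 × 0.0057083 / (1 − 1.0057083^−84) = $847.10.
Monthly savings = $867.86 − $847.10 = $20.76.
Break-even = $846.00 / $20.76 = 40.75 → 41 months.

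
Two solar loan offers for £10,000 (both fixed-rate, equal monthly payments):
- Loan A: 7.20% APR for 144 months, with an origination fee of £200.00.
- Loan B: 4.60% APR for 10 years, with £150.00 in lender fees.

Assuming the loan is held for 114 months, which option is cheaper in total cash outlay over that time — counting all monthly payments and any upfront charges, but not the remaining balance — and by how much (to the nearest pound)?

Loan B by £26

Loan A: at 7.20% the monthly rate is 0.0060000, so the payment is 10,000 × 0.0060000 / (1 − 1.0060000^−144) = £103.91.
Loan B: monthly rate = 4.6%/12 = 0.0038333; payment = 10,000 × 0.0038333 / (1 − (1+0.0038333)^−120) = £104.12.
Over 114 months: Loan A costs 114 × £103.91 + £200.00 = £12,045.74; Loan B costs 114 × £104.12 + £150.00 = £12,019.68.
Loan B is cheaper by £12,045.74 − £12,019.68 = £26.06.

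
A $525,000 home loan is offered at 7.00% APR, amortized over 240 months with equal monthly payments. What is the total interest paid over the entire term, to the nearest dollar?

At 7.00% the monthly rate is 0.0058333, so the payment is 525,000 × 0.0058333 / (1 − 1.0058333^−240) = $4,070.32.
Total paid = 240 × $4,070.32 = $976,876.80; interest = $976,876.80 − $525,000 = $451,876.80.

$451,877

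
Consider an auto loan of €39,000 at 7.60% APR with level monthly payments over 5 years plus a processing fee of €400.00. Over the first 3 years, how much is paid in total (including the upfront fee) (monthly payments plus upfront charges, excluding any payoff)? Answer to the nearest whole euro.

€28,600

Monthly rate = 7.6%/12 = 0.0063333; payment = 39,000 × 0.0063333 / (1 − (1+0.0063333)^−60) = €783.33.
Total outlay = 36 × €783.33 + €400.00 = €28,599.88.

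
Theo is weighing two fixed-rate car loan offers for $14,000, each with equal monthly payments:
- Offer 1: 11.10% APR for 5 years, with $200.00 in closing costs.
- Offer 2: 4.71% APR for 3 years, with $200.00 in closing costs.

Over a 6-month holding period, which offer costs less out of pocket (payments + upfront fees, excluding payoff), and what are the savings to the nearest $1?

Offer 1 by $676

Offer 1: monthly rate = 11.1%/12 = 0.0092500; payment = 14,000 × 0.0092500 / (1 − (1+0.0092500)^−60) = $305.09.
Offer 2: at 4.71% the monthly rate is 0.0039250, so the payment is 14,000 × 0.0039250 / (1 − 1.0039250^−36) = $417.77.
Over 6 months: Offer 1 costs 6 × $305.09 + $200.00 = $2,030.54; Offer 2 costs 6 × $417.77 + $200.00 = $2,706.62.
Offer 1 is cheaper by $2,706.62 − $2,030.54 = $676.08.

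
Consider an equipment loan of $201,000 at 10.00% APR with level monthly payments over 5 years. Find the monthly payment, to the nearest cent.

$4,270.66

Monthly rate = 10%/12 = 0.0083333; payment = 201,000 × 0.0083333 / (1 − (1+0.0083333)^−60) = $4,270.66.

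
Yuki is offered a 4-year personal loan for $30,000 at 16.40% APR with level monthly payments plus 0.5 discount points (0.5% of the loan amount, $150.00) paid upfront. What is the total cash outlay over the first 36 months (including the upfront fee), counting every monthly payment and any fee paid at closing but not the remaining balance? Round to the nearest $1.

$30,979

Monthly rate = 16.4%/12 = 0.0136667; payment = 30,000 × 0.0136667 / (1 − (1+0.0136667)^−48) = $856.37.
Total outlay = 36 × $856.37 + $150.00 = $30,979.32.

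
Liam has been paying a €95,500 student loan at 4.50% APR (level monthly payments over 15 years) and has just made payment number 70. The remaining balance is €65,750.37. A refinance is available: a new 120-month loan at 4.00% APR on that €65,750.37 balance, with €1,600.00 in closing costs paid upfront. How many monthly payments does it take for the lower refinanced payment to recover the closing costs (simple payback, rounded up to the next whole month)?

25 months

Current payment = 95,500 × 4.5%/12 / (1 − (1+0.0037500)^−180) = €730.57.
Refinanced payment = 65,750.37 × 0.0033333 / (1 − (1+0.0033333)^−120) = €665.69.
Monthly savings = €730.57 − €665.69 = €64.88.
Break-even = €1,600.00 / €64.88 = 24.66 → 25 months.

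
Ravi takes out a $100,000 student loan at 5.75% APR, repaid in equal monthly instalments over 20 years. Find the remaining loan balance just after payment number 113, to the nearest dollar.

With monthly rate i = 5.75%/12 = 0.0047917, the balance after k of n payments is P · [(1+i)^n − (1+i)^k] / [(1+i)^n − 1].
(1+0.0047917)^240 = 3.14953103 and (1+0.0047917)^113 = 1.71629040, so the balance is 100,000 × (3.14953103 − 1.71629040) / (3.14953103 − 1) = $66,676.90.

$66,677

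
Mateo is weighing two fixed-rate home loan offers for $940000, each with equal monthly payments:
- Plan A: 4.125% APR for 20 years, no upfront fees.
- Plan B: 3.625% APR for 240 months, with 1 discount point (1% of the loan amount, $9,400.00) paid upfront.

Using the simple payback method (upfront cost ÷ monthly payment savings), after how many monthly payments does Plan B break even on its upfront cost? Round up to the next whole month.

Plan A: monthly rate = 4.125%/12 = 0.0034375; payment = 940,000 × 0.0034375 / (1 − (1+0.0034375)^−240) = $5,758.32.
Plan B: monthly rate = 3.625%/12 = 0.0030208; payment = 940,000 × 0.0030208 / (1 − (1+0.0030208)^−240) = $5,512.19.
Monthly savings = $5,758.32 − $5,512.19 = $246.13.
Break-even = $9,400.00 / $246.13 = 38.19 → 39 months.

39 months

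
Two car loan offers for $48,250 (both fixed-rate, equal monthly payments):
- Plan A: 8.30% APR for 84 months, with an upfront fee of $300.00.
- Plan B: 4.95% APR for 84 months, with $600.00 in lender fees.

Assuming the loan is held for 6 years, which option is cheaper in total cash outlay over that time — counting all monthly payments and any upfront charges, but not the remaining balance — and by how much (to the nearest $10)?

Plan A: monthly rate = 8.3%/12 = 0.0069167; payment = 48,250 × 0.0069167 / (1 − (1+0.0069167)^−84) = $759.27.
Plan B: monthly rate = 4.95%/12 = 0.0041250; payment = 48,250 × 0.0041250 / (1 − (1+0.0041250)^−84) = $680.83.
Over 72 months: Plan A costs 72 × $759.27 + $300.00 = $54,967.44; Plan B costs 72 × $680.83 + $600.00 = $49,619.76.
Plan B is cheaper by $54,967.44 − $49,619.76 = $5,347.68.

Plan B by $5,350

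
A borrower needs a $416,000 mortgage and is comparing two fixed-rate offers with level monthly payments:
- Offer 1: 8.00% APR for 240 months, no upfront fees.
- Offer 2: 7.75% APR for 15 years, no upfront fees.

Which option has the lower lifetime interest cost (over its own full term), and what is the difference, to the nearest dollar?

Offer 1: monthly rate = 8%/12 = 0.0066667; payment = 416,000 × 0.0066667 / (1 − (1+0.0066667)^−240) = $3,479.59.
Total interest on Offer 1 = 240 × $3,479.59 − $416,000 = $419,101.60.
Offer 2: monthly rate = 7.75%/12 = 0.0064583; payment = 416,000 × 0.0064583 / (1 − (1+0.0064583)^−180) = $3,915.71.
Total interest on Offer 2 = 180 × $3,915.71 − $416,000 = $288,827.80.
Offer 2 is lower by $130,273.80.

Offer 2 by $130,274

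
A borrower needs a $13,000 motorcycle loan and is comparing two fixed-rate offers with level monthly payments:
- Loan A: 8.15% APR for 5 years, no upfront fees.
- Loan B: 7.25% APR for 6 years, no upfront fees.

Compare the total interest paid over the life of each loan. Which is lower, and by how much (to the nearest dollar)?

Loan A: at 8.15% the monthly rate is 0.0067917, so the payment is 13,000 × 0.0067917 / (1 − 1.0067917^−60) = $264.53.
Total interest on Loan A = 60 × $264.53 − $13,000 = $2,871.80.
Loan B: monthly rate = 7.25%/12 = 0.0060417; payment = 13,000 × 0.0060417 / (1 − (1+0.0060417)^−72) = $223.20.
Total interest on Loan B = 72 × $223.20 − $13,000 = $3,070.40.
Loan A is lower by $198.60.

Loan A by $199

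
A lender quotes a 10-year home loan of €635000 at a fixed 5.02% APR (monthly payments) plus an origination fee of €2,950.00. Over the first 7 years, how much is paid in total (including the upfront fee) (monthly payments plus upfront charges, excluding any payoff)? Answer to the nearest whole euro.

At 5.02% the monthly rate is 0.0041833, so the payment is 635,000 × 0.0041833 / (1 − 1.0041833^−120) = €6,741.37.
Total outlay = 84 × €6,741.37 + €2,950.00 = €569,225.08.

€569,225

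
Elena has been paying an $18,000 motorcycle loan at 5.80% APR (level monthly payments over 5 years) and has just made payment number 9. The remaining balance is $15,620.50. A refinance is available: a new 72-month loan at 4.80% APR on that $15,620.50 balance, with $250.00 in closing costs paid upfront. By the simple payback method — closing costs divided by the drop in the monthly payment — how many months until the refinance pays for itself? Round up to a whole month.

3 months

Current payment = 18,000 × 5.8%/12 / (1 − (1+0.0048333)^−60) = $346.32.
Refinanced payment = 15,620.50 × 0.0040000 / (1 − (1+0.0040000)^−72) = $250.12.
Monthly savings = $346.32 − $250.12 = $96.20.
Break-even = $250.00 / $96.20 = 2.60 → 3 months.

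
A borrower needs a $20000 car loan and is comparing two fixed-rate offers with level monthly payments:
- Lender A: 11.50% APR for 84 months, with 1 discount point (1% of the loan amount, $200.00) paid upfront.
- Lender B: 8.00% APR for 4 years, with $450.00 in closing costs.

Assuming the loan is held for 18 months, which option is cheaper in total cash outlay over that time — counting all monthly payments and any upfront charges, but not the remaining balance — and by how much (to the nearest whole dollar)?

Lender A: at 11.50% the monthly rate is 0.0095833, so the payment is 20,000 × 0.0095833 / (1 − 1.0095833^−84) = $347.73.
Lender B: at 8.00% the monthly rate is 0.0066667, so the payment is 20,000 × 0.0066667 / (1 − 1.0066667^−48) = $488.26.
Over 18 months: Lender A costs 18 × $347.73 + $200.00 = $6,459.14; Lender B costs 18 × $488.26 + $450.00 = $9,238.68.
Lender A is cheaper by $9,238.68 − $6,459.14 = $2,779.54.

Lender A by $2,780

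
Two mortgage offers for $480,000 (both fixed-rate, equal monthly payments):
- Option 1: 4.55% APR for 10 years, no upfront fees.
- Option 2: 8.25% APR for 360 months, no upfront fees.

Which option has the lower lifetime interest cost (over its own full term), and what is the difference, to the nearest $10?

Option 1 by $699,840

Option 1: at 4.55% the monthly rate is 0.0037917, so the payment is 480,000 × 0.0037917 / (1 − 1.0037917^−120) = $4,986.22.
Total interest on Option 1 = 120 × $4,986.22 − $480,000 = $118,346.40.
Option 2: monthly rate = 8.25%/12 = 0.0068750; payment = 480,000 × 0.0068750 / (1 − (1+0.0068750)^−360) = $3,606.08.
Total interest on Option 2 = 360 × $3,606.08 − $480,000 = $818,188.80.
Option 1 is lower by $699,842.40.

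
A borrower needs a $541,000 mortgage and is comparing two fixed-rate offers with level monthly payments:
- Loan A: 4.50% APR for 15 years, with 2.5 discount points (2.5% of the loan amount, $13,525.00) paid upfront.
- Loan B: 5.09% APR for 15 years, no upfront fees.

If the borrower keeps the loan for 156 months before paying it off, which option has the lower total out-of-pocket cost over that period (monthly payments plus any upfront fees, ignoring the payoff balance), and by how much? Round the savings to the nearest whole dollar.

Loan A: at 4.50% the monthly rate is 0.0037500, so the payment is 541,000 × 0.0037500 / (1 − 1.0037500^−180) = $4,138.61.
Loan B: at 5.09% the monthly rate is 0.0042417, so the payment is 541,000 × 0.0042417 / (1 − 1.0042417^−180) = $4,303.60.
Over 156 months: Loan A costs 156 × $4,138.61 + $13,525.00 = $659,148.16; Loan B costs 156 × $4,303.60 = $671,361.60.
Loan A is cheaper by $671,361.60 − $659,148.16 = $12,213.44.

Loan A by $12,213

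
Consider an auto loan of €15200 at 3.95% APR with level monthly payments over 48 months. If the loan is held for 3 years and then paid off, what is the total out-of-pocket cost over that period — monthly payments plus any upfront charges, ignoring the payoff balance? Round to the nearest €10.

€12,340

Monthly rate = 3.95%/12 = 0.0032917; payment = 15,200 × 0.0032917 / (1 − (1+0.0032917)^−48) = €342.86.
Total outlay = 36 × €342.86 = €12,342.96.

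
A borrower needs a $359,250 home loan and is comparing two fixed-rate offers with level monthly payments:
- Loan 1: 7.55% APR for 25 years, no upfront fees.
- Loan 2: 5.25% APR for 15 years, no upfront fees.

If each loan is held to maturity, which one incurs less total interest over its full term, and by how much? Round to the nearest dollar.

Loan 2 by $280,129

Loan 1: monthly rate = 7.55%/12 = 0.0062917; payment = 359,250 × 0.0062917 / (1 − (1+0.0062917)^−300) = $2,666.52.
Total interest on Loan 1 = 300 × $2,666.52 − $359,250 = $440,706.00.
Loan 2: monthly rate = 5.25%/12 = 0.0043750; payment = 359,250 × 0.0043750 / (1 − (1+0.0043750)^−180) = $2,887.93.
Total interest on Loan 2 = 180 × $2,887.93 − $359,250 = $160,577.40.
Loan 2 is lower by $280,128.60.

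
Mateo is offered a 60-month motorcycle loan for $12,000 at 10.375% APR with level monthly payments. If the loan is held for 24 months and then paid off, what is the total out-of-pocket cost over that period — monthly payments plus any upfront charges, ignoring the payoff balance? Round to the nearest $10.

At 10.375% the monthly rate is 0.0086458, so the payment is 12,000 × 0.0086458 / (1 − 1.0086458^−60) = $257.18.
Total outlay = 24 × $257.18 = $6,172.32.

$6,170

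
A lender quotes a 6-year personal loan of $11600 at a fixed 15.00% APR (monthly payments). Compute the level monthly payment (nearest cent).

At 15.00% the monthly rate is 0.0125000, so the payment is 11,600 × 0.0125000 / (1 − 1.0125000^−72) = $245.28.

$245.28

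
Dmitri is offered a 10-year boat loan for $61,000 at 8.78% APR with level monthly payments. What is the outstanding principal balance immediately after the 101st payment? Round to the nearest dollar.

With monthly rate i = 8.78%/12 = 0.0073167, the balance after k of n payments is P · [(1+i)^n − (1+i)^k] / [(1+i)^n − 1].
(1+0.0073167)^120 = 2.39840412 and (1+0.0073167)^101 = 2.08818027, so the balance is 61,000 × (2.39840412 − 2.08818027) / (2.39840412 − 1) = $13,532.32.

$13,532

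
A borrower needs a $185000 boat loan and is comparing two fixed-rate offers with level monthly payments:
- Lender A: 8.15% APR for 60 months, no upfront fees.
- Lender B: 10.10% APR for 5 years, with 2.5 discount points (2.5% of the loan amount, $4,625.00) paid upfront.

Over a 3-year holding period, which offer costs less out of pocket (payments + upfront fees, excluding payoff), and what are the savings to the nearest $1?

Lender A: at 8.15% the monthly rate is 0.0067917, so the payment is 185,000 × 0.0067917 / (1 − 1.0067917^−60) = $3,764.43.
Lender B: monthly rate = 10.1%/12 = 0.0084167; payment = 185,000 × 0.0084167 / (1 − (1+0.0084167)^−60) = $3,939.81.
Over 36 months: Lender A costs 36 × $3,764.43 = $135,519.48; Lender B costs 36 × $3,939.81 + $4,625.00 = $146,458.16.
Lender A is cheaper by $146,458.16 − $135,519.48 = $10,938.68.

Lender A by $10,939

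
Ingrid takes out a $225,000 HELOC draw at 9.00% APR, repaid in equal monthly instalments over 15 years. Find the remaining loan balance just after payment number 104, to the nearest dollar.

With monthly rate i = 9%/12 = 0.0075000, the balance after k of n payments is P · [(1+i)^n − (1+i)^k] / [(1+i)^n − 1].
(1+0.0075000)^180 = 3.83804327 and (1+0.0075000)^104 = 2.17513242, so the balance is 225,000 × (3.83804327 − 2.17513242) / (3.83804327 − 1) = $131,835.53.

$131,836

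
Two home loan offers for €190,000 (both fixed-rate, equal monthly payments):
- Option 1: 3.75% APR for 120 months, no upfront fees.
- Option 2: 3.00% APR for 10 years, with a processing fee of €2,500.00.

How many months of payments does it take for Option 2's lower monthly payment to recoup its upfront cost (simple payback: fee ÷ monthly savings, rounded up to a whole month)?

38 months

Option 1: monthly rate = 3.75%/12 = 0.0031250; payment = 190,000 × 0.0031250 / (1 − (1+0.0031250)^−120) = €1,901.16.
Option 2: at 3.00% the monthly rate is 0.0025000, so the payment is 190,000 × 0.0025000 / (1 − 1.0025000^−120) = €1,834.65.
Monthly savings = €1,901.16 − €1,834.65 = €66.51.
Break-even = €2,500.00 / €66.51 = 37.59 → 38 months.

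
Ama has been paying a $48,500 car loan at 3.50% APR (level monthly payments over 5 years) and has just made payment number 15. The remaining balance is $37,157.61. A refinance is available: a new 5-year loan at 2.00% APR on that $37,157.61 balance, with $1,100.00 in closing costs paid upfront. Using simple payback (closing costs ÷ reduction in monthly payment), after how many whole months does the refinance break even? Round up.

Current payment = 48,500 × 3.5%/12 / (1 − (1+0.0029167)^−60) = $882.30.
Refinanced payment = 37,157.61 × 0.0016667 / (1 − (1+0.0016667)^−60) = $651.29.
Monthly savings = $882.30 − $651.29 = $231.01.
Break-even = $1,100.00 / $231.01 = 4.76 → 5 months.

5 months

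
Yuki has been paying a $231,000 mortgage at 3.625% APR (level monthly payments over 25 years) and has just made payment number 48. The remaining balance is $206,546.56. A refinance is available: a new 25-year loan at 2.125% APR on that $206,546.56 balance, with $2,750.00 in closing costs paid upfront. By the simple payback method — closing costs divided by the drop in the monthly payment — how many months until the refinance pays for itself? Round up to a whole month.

Current payment = 231,000 × 3.625%/12 / (1 − (1+0.0030208)^−300) = $1,171.98.
Refinanced payment = 206,546.56 × 0.0017708 / (1 − (1+0.0017708)^−300) = $888.08.
Monthly savings = $1,171.98 − $888.08 = $283.90.
Break-even = $2,750.00 / $283.90 = 9.69 → 10 months.

10 months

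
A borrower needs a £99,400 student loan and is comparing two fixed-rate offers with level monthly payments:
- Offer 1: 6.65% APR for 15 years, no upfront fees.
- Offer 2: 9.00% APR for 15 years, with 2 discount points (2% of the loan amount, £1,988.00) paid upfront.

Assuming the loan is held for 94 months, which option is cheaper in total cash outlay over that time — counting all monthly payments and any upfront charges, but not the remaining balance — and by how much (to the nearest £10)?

Offer 1: monthly rate = 6.65%/12 = 0.0055417; payment = 99,400 × 0.0055417 / (1 − (1+0.0055417)^−180) = £874.10.
Offer 2: at 9.00% the monthly rate is 0.0075000, so the payment is 99,400 × 0.0075000 / (1 − 1.0075000^−180) = £1,008.18.
Over 94 months: Offer 1 costs 94 × £874.10 = £82,165.40; Offer 2 costs 94 × £1,008.18 + £1,988.00 = £96,756.92.
Offer 1 is cheaper by £96,756.92 − £82,165.40 = £14,591.52.

Offer 1 by £14,590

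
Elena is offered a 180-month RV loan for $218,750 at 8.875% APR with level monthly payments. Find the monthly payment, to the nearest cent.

At 8.875% the monthly rate is 0.0073958, so the payment is 218,750 × 0.0073958 / (1 − 1.0073958^−180) = $2,202.47.

$2,202.47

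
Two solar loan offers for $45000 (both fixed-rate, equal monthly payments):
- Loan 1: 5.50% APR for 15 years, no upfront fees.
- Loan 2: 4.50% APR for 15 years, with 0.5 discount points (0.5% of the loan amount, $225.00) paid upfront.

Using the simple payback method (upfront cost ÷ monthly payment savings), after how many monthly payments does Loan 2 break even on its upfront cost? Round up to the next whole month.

Loan 1: at 5.50% the monthly rate is 0.0045833, so the payment is 45,000 × 0.0045833 / (1 − 1.0045833^−180) = $367.69.
Loan 2: at 4.50% the monthly rate is 0.0037500, so the payment is 45,000 × 0.0037500 / (1 − 1.0037500^−180) = $344.25.
Monthly savings = $367.69 − $344.25 = $23.44.
Break-even = $225.00 / $23.44 = 9.60 → 10 months.

10 months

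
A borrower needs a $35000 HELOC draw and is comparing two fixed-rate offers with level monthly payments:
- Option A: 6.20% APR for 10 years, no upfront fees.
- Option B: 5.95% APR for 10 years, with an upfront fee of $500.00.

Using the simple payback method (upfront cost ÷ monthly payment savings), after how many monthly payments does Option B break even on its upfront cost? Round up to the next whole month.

114 months

Option A: monthly rate = 6.2%/12 = 0.0051667; payment = 35,000 × 0.0051667 / (1 − (1+0.0051667)^−120) = $392.10.
Option B: at 5.95% the monthly rate is 0.0049583, so the payment is 35,000 × 0.0049583 / (1 − 1.0049583^−120) = $387.69.
Monthly savings = $392.10 − $387.69 = $4.41.
Break-even = $500.00 / $4.41 = 113.38 → 114 months.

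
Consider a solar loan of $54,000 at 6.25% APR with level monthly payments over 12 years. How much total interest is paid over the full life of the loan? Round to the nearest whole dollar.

$22,892

At 6.25% the monthly rate is 0.0052083, so the payment is 54,000 × 0.0052083 / (1 − 1.0052083^−144) = $533.97.
Total paid = 144 × $533.97 = $76,891.68; interest = $76,891.68 − $54,000 = $22,891.68.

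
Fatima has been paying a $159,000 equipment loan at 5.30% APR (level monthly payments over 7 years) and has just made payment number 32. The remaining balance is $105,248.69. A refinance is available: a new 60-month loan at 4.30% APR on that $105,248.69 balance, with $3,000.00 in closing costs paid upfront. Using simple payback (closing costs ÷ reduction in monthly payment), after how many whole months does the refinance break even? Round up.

Current payment = 159,000 × 5.3%/12 / (1 − (1+0.0044167)^−84) = $2,269.77.
Refinanced payment = 105,248.69 × 0.0035833 / (1 − (1+0.0035833)^−60) = $1,952.60.
Monthly savings = $2,269.77 − $1,952.60 = $317.17.
Break-even = $3,000.00 / $317.17 = 9.46 → 10 months.

10 months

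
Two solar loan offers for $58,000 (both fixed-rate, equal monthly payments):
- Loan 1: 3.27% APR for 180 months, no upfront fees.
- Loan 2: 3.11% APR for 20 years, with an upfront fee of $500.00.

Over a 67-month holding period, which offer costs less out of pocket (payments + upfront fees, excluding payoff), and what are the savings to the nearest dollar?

Loan 1: monthly rate = 3.27%/12 = 0.0027250; payment = 58,000 × 0.0027250 / (1 − (1+0.0027250)^−180) = $408.11.
Loan 2: monthly rate = 3.11%/12 = 0.0025917; payment = 58,000 × 0.0025917 / (1 − (1+0.0025917)^−240) = $324.87.
Over 67 months: Loan 1 costs 67 × $408.11 = $27,343.37; Loan 2 costs 67 × $324.87 + $500.00 = $22,266.29.
Loan 2 is cheaper by $27,343.37 − $22,266.29 = $5,077.08.

Loan 2 by $5,077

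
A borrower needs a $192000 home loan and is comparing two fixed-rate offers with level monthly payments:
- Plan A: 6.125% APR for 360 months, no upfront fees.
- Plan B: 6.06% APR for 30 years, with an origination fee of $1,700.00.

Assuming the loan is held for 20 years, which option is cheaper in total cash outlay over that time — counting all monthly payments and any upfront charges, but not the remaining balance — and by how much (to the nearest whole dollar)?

Plan B by $234

Plan A: at 6.125% the monthly rate is 0.0051042, so the payment is 192,000 × 0.0051042 / (1 − 1.0051042^−360) = $1,166.61.
Plan B: at 6.06% the monthly rate is 0.0050500, so the payment is 192,000 × 0.0050500 / (1 − 1.0050500^−360) = $1,158.55.
Over 240 months: Plan A costs 240 × $1,166.61 = $279,986.40; Plan B costs 240 × $1,158.55 + $1,700.00 = $279,752.00.
Plan B is cheaper by $279,986.40 − $279,752.00 = $234.40.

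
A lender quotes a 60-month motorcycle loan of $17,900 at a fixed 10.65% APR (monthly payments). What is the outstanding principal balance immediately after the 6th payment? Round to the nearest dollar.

$16,506

With monthly rate i = 10.65%/12 = 0.0088750, the balance after k of n payments is P · [(1+i)^n − (1+i)^k] / [(1+i)^n − 1].
(1+0.0088750)^60 = 1.69918873 and (1+0.0088750)^6 = 1.05444556, so the balance is 17,900 × (1.69918873 − 1.05444556) / (1.69918873 − 1) = $16,506.13.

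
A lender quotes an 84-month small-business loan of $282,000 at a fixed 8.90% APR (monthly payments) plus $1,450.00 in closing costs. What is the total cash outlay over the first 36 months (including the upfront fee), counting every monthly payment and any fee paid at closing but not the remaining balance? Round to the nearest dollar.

$164,272

Monthly rate = 8.9%/12 = 0.0074167; payment = 282,000 × 0.0074167 / (1 − (1+0.0074167)^−84) = $4,522.82.
Total outlay = 36 × $4,522.82 + $1,450.00 = $164,271.52.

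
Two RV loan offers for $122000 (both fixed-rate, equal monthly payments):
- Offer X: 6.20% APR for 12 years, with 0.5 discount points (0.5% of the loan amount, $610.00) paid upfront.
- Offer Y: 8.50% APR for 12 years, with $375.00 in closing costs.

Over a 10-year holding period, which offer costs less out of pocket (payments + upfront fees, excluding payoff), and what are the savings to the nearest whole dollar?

Offer X: monthly rate = 6.2%/12 = 0.0051667; payment = 122,000 × 0.0051667 / (1 − (1+0.0051667)^−144) = $1,203.20.
Offer Y: at 8.50% the monthly rate is 0.0070833, so the payment is 122,000 × 0.0070833 / (1 − 1.0070833^−144) = $1,354.27.
Over 120 months: Offer X costs 120 × $1,203.20 + $610.00 = $144,994.00; Offer Y costs 120 × $1,354.27 + $375.00 = $162,887.40.
Offer X is cheaper by $162,887.40 − $144,994.00 = $17,893.40.

Offer X by $17,893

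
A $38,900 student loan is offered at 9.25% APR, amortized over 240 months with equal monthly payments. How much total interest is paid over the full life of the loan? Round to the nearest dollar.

Monthly rate = 9.25%/12 = 0.0077083; payment = 38,900 × 0.0077083 / (1 − (1+0.0077083)^−240) = $356.27.
Total paid = 240 × $356.27 = $85,504.80; interest = $85,504.80 − $38,900 = $46,604.80.

$46,605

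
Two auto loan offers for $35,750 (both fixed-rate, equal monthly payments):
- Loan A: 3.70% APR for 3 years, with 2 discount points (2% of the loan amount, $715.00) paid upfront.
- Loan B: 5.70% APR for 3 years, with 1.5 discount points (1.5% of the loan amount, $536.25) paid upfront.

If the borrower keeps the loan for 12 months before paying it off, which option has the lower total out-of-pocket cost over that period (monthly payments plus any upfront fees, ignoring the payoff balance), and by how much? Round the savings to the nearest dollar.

Loan A: at 3.70% the monthly rate is 0.0030833, so the payment is 35,750 × 0.0030833 / (1 − 1.0030833^−36) = $1,050.72.
Loan B: at 5.70% the monthly rate is 0.0047500, so the payment is 35,750 × 0.0047500 / (1 − 1.0047500^−36) = $1,082.73.
Over 12 months: Loan A costs 12 × $1,050.72 + $715.00 = $13,323.64; Loan B costs 12 × $1,082.73 + $536.25 = $13,529.01.
Loan A is cheaper by $13,529.01 − $13,323.64 = $205.37.

Loan A by $205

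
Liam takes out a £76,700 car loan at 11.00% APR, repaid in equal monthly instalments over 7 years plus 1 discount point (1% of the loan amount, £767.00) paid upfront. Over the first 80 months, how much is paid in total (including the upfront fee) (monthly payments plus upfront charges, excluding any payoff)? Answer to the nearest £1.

Monthly rate = 11%/12 = 0.0091667; payment = 76,700 × 0.0091667 / (1 − (1+0.0091667)^−84) = £1,313.29.
Total outlay = 80 × £1,313.29 + £767.00 = £105,830.20.

£105,830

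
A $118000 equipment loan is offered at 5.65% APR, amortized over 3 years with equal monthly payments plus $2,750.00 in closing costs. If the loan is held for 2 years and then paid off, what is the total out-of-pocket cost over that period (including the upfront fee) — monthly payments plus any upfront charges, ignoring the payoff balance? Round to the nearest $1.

Monthly rate = 5.65%/12 = 0.0047083; payment = 118,000 × 0.0047083 / (1 − (1+0.0047083)^−36) = $3,571.11.
Total outlay = 24 × $3,571.11 + $2,750.00 = $88,456.64.

$88,457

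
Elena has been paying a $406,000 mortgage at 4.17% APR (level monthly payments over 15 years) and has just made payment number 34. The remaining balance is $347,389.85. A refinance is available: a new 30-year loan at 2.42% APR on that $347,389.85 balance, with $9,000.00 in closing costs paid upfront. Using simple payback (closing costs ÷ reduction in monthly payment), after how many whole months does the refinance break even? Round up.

Current payment = 406,000 × 4.17%/12 / (1 − (1+0.0034750)^−180) = $3,037.84.
Refinanced payment = 347,389.85 × 0.0020167 / (1 − (1+0.0020167)^−360) = $1,358.20.
Monthly savings = $3,037.84 − $1,358.20 = $1,679.64.
Break-even = $9,000.00 / $1,679.64 = 5.36 → 6 months.

6 months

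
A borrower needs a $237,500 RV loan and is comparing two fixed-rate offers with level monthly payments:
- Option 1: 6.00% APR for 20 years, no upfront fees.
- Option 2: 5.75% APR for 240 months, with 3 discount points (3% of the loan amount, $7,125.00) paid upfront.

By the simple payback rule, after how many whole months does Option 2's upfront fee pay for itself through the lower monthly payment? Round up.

210 months

Option 1: monthly rate = 6%/12 = 0.0050000; payment = 237,500 × 0.0050000 / (1 − (1+0.0050000)^−240) = $1,701.52.
Option 2: monthly rate = 5.75%/12 = 0.0047917; payment = 237,500 × 0.0047917 / (1 − (1+0.0047917)^−240) = $1,667.45.
Monthly savings = $1,701.52 − $1,667.45 = $34.07.
Break-even = $7,125.00 / $34.07 = 209.13 → 210 months.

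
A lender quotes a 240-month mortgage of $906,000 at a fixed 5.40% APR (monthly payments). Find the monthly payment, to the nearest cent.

$6,181.20

Monthly rate = 5.4%/12 = 0.0045000; payment = 906,000 × 0.0045000 / (1 − (1+0.0045000)^−240) = $6,181.20.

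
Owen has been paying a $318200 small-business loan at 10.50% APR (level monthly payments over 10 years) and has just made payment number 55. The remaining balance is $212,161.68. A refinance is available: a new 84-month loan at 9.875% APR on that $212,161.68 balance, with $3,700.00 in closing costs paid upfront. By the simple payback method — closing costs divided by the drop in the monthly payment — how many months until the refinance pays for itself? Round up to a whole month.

5 months

Current payment = 318,200 × 10.5%/12 / (1 − (1+0.0087500)^−120) = $4,293.63.
Refinanced payment = 212,161.68 × 0.0082292 / (1 − (1+0.0082292)^−84) = $3,508.45.
Monthly savings = $4,293.63 − $3,508.45 = $785.18.
Break-even = $3,700.00 / $785.18 = 4.71 → 5 months.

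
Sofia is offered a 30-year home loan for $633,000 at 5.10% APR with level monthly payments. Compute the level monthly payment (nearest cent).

Monthly rate = 5.1%/12 = 0.0042500; payment = 633,000 × 0.0042500 / (1 − (1+0.0042500)^−360) = $3,436.87.

$3,436.87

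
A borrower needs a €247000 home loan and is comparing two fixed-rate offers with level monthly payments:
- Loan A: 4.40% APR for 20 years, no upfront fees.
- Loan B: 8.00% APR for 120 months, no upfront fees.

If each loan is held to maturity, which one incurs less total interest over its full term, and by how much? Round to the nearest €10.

Loan B by €12,230

Loan A: monthly rate = 4.4%/12 = 0.0036667; payment = 247,000 × 0.0036667 / (1 − (1+0.0036667)^−240) = €1,549.34.
Total interest on Loan A = 240 × €1,549.34 − €247,000 = €124,841.60.
Loan B: at 8.00% the monthly rate is 0.0066667, so the payment is 247,000 × 0.0066667 / (1 − 1.0066667^−120) = €2,996.79.
Total interest on Loan B = 120 × €2,996.79 − €247,000 = €112,614.80.
Loan B is lower by €12,226.80.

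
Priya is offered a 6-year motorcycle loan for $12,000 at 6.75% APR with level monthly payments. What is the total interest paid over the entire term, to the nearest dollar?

$2,627

Monthly rate = 6.75%/12 = 0.0056250; payment = 12,000 × 0.0056250 / (1 − (1+0.0056250)^−72) = $203.15.
Total paid = 72 × $203.15 = $14,626.80; interest = $14,626.80 − $12,000 = $2,626.80.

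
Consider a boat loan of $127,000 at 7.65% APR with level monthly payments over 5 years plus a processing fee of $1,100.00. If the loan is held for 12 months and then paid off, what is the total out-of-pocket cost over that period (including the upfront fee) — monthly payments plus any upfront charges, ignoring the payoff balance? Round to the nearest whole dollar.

$31,747

Monthly rate = 7.65%/12 = 0.0063750; payment = 127,000 × 0.0063750 / (1 − (1+0.0063750)^−60) = $2,553.88.
Total outlay = 12 × $2,553.88 + $1,100.00 = $31,746.56.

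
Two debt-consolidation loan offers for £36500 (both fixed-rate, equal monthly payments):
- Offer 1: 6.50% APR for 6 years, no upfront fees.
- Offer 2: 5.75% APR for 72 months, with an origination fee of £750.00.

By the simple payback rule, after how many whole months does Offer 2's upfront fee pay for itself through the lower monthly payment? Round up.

Offer 1: monthly rate = 6.5%/12 = 0.0054167; payment = 36,500 × 0.0054167 / (1 − (1+0.0054167)^−72) = £613.56.
Offer 2: monthly rate = 5.75%/12 = 0.0047917; payment = 36,500 × 0.0047917 / (1 − (1+0.0047917)^−72) = £600.61.
Monthly savings = £613.56 − £600.61 = £12.95.
Break-even = £750.00 / £12.95 = 57.92 → 58 months.

58 months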